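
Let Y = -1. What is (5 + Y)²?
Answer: 16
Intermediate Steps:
(5 + Y)² = (5 - 1)² = 4² = 16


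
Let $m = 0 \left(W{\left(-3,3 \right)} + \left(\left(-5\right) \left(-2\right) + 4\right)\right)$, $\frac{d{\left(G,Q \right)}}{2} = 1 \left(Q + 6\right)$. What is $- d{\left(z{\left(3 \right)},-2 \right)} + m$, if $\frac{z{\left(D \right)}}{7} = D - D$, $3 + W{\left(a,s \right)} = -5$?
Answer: $-8$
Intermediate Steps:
$W{\left(a,s \right)} = -8$ ($W{\left(a,s \right)} = -3 - 5 = -8$)
$z{\left(D \right)} = 0$ ($z{\left(D \right)} = 7 \left(D - D\right) = 7 \cdot 0 = 0$)
$d{\left(G,Q \right)} = 12 + 2 Q$ ($d{\left(G,Q \right)} = 2 \cdot 1 \left(Q + 6\right) = 2 \cdot 1 \left(6 + Q\right) = 2 \left(6 + Q\right) = 12 + 2 Q$)
$m = 0$ ($m = 0 \left(-8 + \left(\left(-5\right) \left(-2\right) + 4\right)\right) = 0 \left(-8 + \left(10 + 4\right)\right) = 0 \left(-8 + 14\right) = 0 \cdot 6 = 0$)
$- d{\left(z{\left(3 \right)},-2 \right)} + m = - (12 + 2 \left(-2\right)) + 0 = - (12 - 4) + 0 = \left(-1\right) 8 + 0 = -8 + 0 = -8$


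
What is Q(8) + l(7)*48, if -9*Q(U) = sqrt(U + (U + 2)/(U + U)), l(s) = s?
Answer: 336 - sqrt(138)/36 ≈ 335.67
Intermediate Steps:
Q(U) = -sqrt(U + (2 + U)/(2*U))/9 (Q(U) = -sqrt(U + (U + 2)/(U + U))/9 = -sqrt(U + (2 + U)/((2*U)))/9 = -sqrt(U + (2 + U)*(1/(2*U)))/9 = -sqrt(U + (2 + U)/(2*U))/9)
Q(8) + l(7)*48 = -sqrt(2 + 4*8 + 4/8)/18 + 7*48 = -sqrt(2 + 32 + 4*(1/8))/18 + 336 = -sqrt(2 + 32 + 1/2)/18 + 336 = -sqrt(138)/36 + 336 = 336 - sqrt(138)/36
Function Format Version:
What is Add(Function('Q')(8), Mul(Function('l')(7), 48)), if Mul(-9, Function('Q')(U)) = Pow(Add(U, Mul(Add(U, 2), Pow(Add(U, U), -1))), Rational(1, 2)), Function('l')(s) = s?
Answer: Add(336, Mul(Rational(-1, 36), Pow(138, Rational(1, 2)))) ≈ 335.67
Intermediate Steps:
Function('Q')(U) = Mul(Rational(-1, 9), Pow(Add(U, Mul(Rational(1, 2), Pow(U, -1), Add(2, U))), Rational(1, 2))) (Function('Q')(U) = Mul(Rational(-1, 9), Pow(Add(U, Mul(Add(U, 2), Pow(Add(U, U), -1))), Rational(1, 2))) = Mul(Rational(-1, 9), Pow(Add(U, Mul(Add(2, U), Pow(Mul(2, U), -1))), Rational(1, 2))) = Mul(Rational(-1, 9), Pow(Add(U, Mul(Add(2, U), Mul(Rational(1, 2), Pow(U, -1)))), Rational(1, 2))) = Mul(Rational(-1, 9), Pow(Add(U, Mul(Rational(1, 2), Pow(U, -1), Add(2, U))), Rational(1, 2))))
Add(Function('Q')(8), Mul(Function('l')(7), 48)) = Add(Mul(Rational(-1, 18), Pow(Add(2, Mul(4, 8), Mul(4, Pow(8, -1))), Rational(1, 2))), Mul(7, 48)) = Add(Mul(Rational(-1, 18), Pow(Add(2, 32, Mul(4, Rational(1, 8))), Rational(1, 2))), 336) = Add(Mul(Rational(-1, 18), Pow(Add(2, 32, Rational(1, 2)), Rational(1, 2))), 336) = Add(Mul(Rational(-1, 18), Pow(Rational(69, 2), Rational(1, 2))), 336) = Add(Mul(Rational(-1, 18), Mul(Rational(1, 2), Pow(138, Rational(1, 2)))), 336) = Add(Mul(Rational(-1, 36), Pow(138, Rational(1, 2))), 336) = Add(336, Mul(Rational(-1, 36), Pow(138, Rational(1, 2))))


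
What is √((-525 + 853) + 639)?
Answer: √967 ≈ 31.097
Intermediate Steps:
√((-525 + 853) + 639) = √(328 + 639) = √967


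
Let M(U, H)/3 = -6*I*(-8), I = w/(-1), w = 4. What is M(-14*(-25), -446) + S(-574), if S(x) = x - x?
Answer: -576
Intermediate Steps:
I = -4 (I = 4/(-1) = 4*(-1) = -4)
M(U, H) = -576 (M(U, H) = 3*(-6*(-4)*(-8)) = 3*(24*(-8)) = 3*(-192) = -576)
S(x) = 0
M(-14*(-25), -446) + S(-574) = -576 + 0 = -576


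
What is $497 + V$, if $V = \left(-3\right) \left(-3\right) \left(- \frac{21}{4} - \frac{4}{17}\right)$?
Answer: $\frac{30439}{68} \approx 447.63$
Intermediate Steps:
$V = - \frac{3357}{68}$ ($V = 9 \left(\left(-21\right) \frac{1}{4} - \frac{4}{17}\right) = 9 \left(- \frac{21}{4} - \frac{4}{17}\right) = 9 \left(- \frac{373}{68}\right) = - \frac{3357}{68} \approx -49.368$)
$497 + V = 497 - \frac{3357}{68} = \frac{30439}{68}$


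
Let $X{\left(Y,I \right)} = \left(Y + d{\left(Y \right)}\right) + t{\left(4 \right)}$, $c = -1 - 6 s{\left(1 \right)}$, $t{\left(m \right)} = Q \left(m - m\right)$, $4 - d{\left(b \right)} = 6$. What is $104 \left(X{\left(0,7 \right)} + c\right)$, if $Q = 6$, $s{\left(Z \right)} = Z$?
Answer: $-936$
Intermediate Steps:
$d{\left(b \right)} = -2$ ($d{\left(b \right)} = 4 - 6 = -2$)
$t{\left(m \right)} = 0$ ($t{\left(m \right)} = 6 \left(m - m\right) = 6 \cdot 0 = 0$)
$c = -7$ ($c = -1 - 6 = -7$)
$X{\left(Y,I \right)} = -2 + Y$ ($X{\left(Y,I \right)} = \left(Y - 2\right) + 0 = \left(-2 + Y\right) + 0 = -2 + Y$)
$104 \left(X{\left(0,7 \right)} + c\right) = 104 \left(\left(-2 + 0\right) - 7\right) = 104 \left(-2 - 7\right) = 104 \left(-9\right) = -936$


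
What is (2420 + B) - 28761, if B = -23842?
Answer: -50183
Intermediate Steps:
(2420 + B) - 28761 = (2420 - 23842) - 28761 = -21422 - 28761 = -50183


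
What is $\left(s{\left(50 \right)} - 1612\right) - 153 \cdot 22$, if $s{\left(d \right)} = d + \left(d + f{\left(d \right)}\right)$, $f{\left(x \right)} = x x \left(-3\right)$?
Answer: $-12378$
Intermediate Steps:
$f{\left(x \right)} = - 3 x^{2}$ ($f{\left(x \right)} = x^{2} \left(-3\right) = - 3 x^{2}$)
$s{\left(d \right)} = - 3 d^{2} + 2 d$ ($s{\left(d \right)} = d - \left(- d + 3 d^{2}\right) = - 3 d^{2} + 2 d$)
$\left(s{\left(50 \right)} - 1612\right) - 153 \cdot 22 = \left(50 \left(2 - 150\right) - 1612\right) - 153 \cdot 22 = \left(50 \left(2 - 150\right) - 1612\right) - 3366 = \left(50 \left(-148\right) - 1612\right) - 3366 = \left(-7400 - 1612\right) - 3366 = -9012 - 3366 = -12378$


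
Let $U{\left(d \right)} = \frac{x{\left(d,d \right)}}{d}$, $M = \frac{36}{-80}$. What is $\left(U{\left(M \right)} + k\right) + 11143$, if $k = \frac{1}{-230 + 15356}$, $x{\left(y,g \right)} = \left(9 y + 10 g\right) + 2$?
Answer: $\frac{506307559}{45378} \approx 11158.0$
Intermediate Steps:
$x{\left(y,g \right)} = 2 + 9 y + 10 g$
$k = \frac{1}{15126} \approx 6.6111 \cdot 10^{-5}$
$M = - \frac{9}{20}$ ($M = 36 \left(- \frac{1}{80}\right) = - \frac{9}{20} \approx -0.45$)
$U{\left(d \right)} = \frac{2 + 19 d}{d}$ ($U{\left(d \right)} = \frac{2 + 9 d + 10 d}{d} = \frac{2 + 19 d}{d}$)
$\left(U{\left(M \right)} + k\right) + 11143 = \left(\left(19 + \frac{2}{- \frac{9}{20}}\right) + \frac{1}{15126}\right) + 11143 = \left(\left(19 + 2 \left(- \frac{20}{9}\right)\right) + \frac{1}{15126}\right) + 11143 = \left(\left(19 - \frac{40}{9}\right) + \frac{1}{15126}\right) + 11143 = \left(\frac{131}{9} + \frac{1}{15126}\right) + 11143 = \frac{660505}{45378} + 11143 = \frac{506307559}{45378}$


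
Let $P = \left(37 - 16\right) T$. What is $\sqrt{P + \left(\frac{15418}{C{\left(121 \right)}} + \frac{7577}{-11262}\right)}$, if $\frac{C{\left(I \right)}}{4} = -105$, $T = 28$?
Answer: $\frac{\sqrt{21387365813310}}{197085} \approx 23.465$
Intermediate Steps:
$C{\left(I \right)} = -420$ ($C{\left(I \right)} = 4 \left(-105\right) = -420$)
$P = 588$ ($P = \left(37 - 16\right) 28 = 21 \cdot 28 = 588$)
$\sqrt{P + \left(\frac{15418}{C{\left(121 \right)}} + \frac{7577}{-11262}\right)} = \sqrt{588 + \left(\frac{15418}{-420} + \frac{7577}{-11262}\right)} = \sqrt{588 + \left(15418 \left(- \frac{1}{420}\right) + 7577 \left(- \frac{1}{11262}\right)\right)} = \sqrt{588 - \frac{7367494}{197085}} = \sqrt{\frac{108518486}{197085}} = \frac{\sqrt{21387365813310}}{197085}$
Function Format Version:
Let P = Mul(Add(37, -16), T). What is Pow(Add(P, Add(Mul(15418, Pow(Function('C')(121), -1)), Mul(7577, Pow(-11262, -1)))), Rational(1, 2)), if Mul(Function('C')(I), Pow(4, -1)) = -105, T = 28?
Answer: Mul(Rational(1, 197085), Pow(21387365813310, Rational(1, 2))) ≈ 23.465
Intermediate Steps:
Function('C')(I) = -420 (Function('C')(I) = Mul(4, -105) = -420)
P = 588 (P = Mul(Add(37, -16), 28) = Mul(21, 28) = 588)
Pow(Add(P, Add(Mul(15418, Pow(Function('C')(121), -1)), Mul(7577, Pow(-11262, -1)))), Rational(1, 2)) = Pow(Add(588, Add(Mul(15418, Pow(-420, -1)), Mul(7577, Pow(-11262, -1)))), Rational(1, 2)) = Pow(Add(588, Add(Mul(15418, Rational(-1, 420)), Mul(7577, Rational(-1, 11262)))), Rational(1, 2)) = Pow(Add(588, Add(Rational(-7709, 210), Rational(-7577, 11262))), Rational(1, 2)) = Pow(Add(588, Rational(-7367494, 197085)), Rational(1, 2)) = Pow(Rational(108518486, 197085), Rational(1, 2)) = Mul(Rational(1, 197085), Pow(21387365813310, Rational(1, 2)))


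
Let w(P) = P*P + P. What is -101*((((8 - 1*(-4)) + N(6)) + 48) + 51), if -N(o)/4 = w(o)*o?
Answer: 90597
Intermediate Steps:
w(P) = P + P**2 (w(P) = P**2 + P = P + P**2)
N(o) = -4*o**2*(1 + o) (N(o) = -4*o*(1 + o)*o = -4*o**2*(1 + o))
-101*((((8 - 1*(-4)) + N(6)) + 48) + 51) = -101*((((8 - 1*(-4)) + 4*6**2*(-1 - 1*6)) + 48) + 51) = -101*((((8 + 4) + 4*36*(-1 - 6)) + 48) + 51) = -101*(((12 + 4*36*(-7)) + 48) + 51) = -101*(((12 - 1008) + 48) + 51) = -101*((-996 + 48) + 51) = -101*(-948 + 51) = -101*(-897) = 90597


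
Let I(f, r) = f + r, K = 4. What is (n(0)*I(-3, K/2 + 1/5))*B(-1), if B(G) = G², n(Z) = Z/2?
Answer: 0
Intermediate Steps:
n(Z) = Z/2 (n(Z) = Z*(½) = Z/2)
(n(0)*I(-3, K/2 + 1/5))*B(-1) = (((½)*0)*(-3 + (4/2 + 1/5)))*(-1)² = (0*(-3 + (4*(½) + 1*(⅕))))*1 = (0*(-3 + (2 + ⅕)))*1 = (0*(-3 + 11/5))*1 = (0*(-⅘))*1 = 0*1 = 0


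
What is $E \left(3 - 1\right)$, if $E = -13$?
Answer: $-26$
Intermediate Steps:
$E \left(3 - 1\right) = - 13 \left(3 - 1\right) = \left(-13\right) 2 = -26$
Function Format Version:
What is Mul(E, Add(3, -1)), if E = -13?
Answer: -26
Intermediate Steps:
Mul(E, Add(3, -1)) = Mul(-13, Add(3, -1)) = Mul(-13, 2) = -26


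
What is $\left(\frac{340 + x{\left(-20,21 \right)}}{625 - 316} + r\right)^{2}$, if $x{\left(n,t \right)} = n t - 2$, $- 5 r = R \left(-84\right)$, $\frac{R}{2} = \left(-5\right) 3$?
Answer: $\frac{24279249124}{95481} \approx 2.5428 \cdot 10^{5}$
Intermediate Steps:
$R = -30$ ($R = 2 \left(\left(-5\right) 3\right) = 2 \left(-15\right) = -30$)
$r = -504$ ($r = - \frac{\left(-30\right) \left(-84\right)}{5} = \left(- \frac{1}{5}\right) 2520 = -504$)
$x{\left(n,t \right)} = -2 + n t$
$\left(\frac{340 + x{\left(-20,21 \right)}}{625 - 316} + r\right)^{2} = \left(\frac{340 - 422}{625 - 316} - 504\right)^{2} = \left(\frac{340 - 422}{309} - 504\right)^{2} = \left(\left(340 - 422\right) \frac{1}{309} - 504\right)^{2} = \left(\left(-82\right) \frac{1}{309} - 504\right)^{2} = \left(- \frac{82}{309} - 504\right)^{2} = \left(- \frac{155818}{309}\right)^{2} = \frac{24279249124}{95481}$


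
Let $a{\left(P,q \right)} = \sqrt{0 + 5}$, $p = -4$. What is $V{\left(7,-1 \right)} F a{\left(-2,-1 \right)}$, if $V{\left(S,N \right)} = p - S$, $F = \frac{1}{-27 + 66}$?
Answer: $- \frac{11 \sqrt{5}}{39} \approx -0.63069$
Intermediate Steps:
$F = \frac{1}{39} \approx 0.025641$
$V{\left(S,N \right)} = -4 - S$
$a{\left(P,q \right)} = \sqrt{5}$
$V{\left(7,-1 \right)} F a{\left(-2,-1 \right)} = \left(-4 - 7\right) \frac{1}{39} \sqrt{5} = \left(-11\right) \frac{1}{39} \sqrt{5} = - \frac{11 \sqrt{5}}{39}$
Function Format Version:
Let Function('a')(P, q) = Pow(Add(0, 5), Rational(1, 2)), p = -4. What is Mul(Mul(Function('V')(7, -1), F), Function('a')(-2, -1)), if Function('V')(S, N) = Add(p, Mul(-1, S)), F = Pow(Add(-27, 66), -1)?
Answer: Mul(Rational(-11, 39), Pow(5, Rational(1, 2))) ≈ -0.63069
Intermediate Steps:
F = Rational(1, 39) (F = Pow(39, -1) = Rational(1, 39) ≈ 0.025641)
Function('V')(S, N) = Add(-4, Mul(-1, S))
Function('a')(P, q) = Pow(5, Rational(1, 2))
Mul(Mul(Function('V')(7, -1), F), Function('a')(-2, -1)) = Mul(Mul(Add(-4, Mul(-1, 7)), Rational(1, 39)), Pow(5, Rational(1, 2))) = Mul(Mul(Add(-4, -7), Rational(1, 39)), Pow(5, Rational(1, 2))) = Mul(Mul(-11, Rational(1, 39)), Pow(5, Rational(1, 2))) = Mul(Rational(-11, 39), Pow(5, Rational(1, 2)))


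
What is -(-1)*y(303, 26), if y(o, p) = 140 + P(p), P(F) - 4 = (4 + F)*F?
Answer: 924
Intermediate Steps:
P(F) = 4 + F*(4 + F) (P(F) = 4 + (4 + F)*F = 4 + F*(4 + F))
y(o, p) = 144 + p² + 4*p (y(o, p) = 140 + (4 + p² + 4*p) = 144 + p² + 4*p)
-(-1)*y(303, 26) = -(-1)*(144 + 26² + 4*26) = -(-1)*(144 + 676 + 104) = -(-1)*924 = -1*(-924) = 924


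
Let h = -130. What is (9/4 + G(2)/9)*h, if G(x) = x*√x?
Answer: -585/2 - 260*√2/9 ≈ -333.35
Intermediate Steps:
G(x) = x^(3/2)
(9/4 + G(2)/9)*h = (9/4 + 2^(3/2)/9)*(-130) = (9*(¼) + (2*√2)*(⅑))*(-130) = (9/4 + 2*√2/9)*(-130) = -585/2 - 260*√2/9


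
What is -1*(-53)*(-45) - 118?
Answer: -2503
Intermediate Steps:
-1*(-53)*(-45) - 118 = 53*(-45) - 118 = -2385 - 118 = -2503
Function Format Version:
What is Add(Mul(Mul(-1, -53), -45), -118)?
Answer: -2503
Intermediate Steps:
Add(Mul(Mul(-1, -53), -45), -118) = Add(Mul(53, -45), -118) = Add(-2385, -118) = -2503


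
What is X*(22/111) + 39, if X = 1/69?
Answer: 298723/7659 ≈ 39.003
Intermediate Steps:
X = 1/69 ≈ 0.014493
X*(22/111) + 39 = (22/111)/69 + 39 = (22*(1/111))/69 + 39 = (1/69)*(22/111) + 39 = 22/7659 + 39 = 298723/7659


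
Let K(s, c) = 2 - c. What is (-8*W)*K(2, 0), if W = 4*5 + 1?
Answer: -336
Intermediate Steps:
W = 21 (W = 20 + 1 = 21)
(-8*W)*K(2, 0) = (-8*21)*(2 - 1*0) = -168*(2 + 0) = -168*2 = -336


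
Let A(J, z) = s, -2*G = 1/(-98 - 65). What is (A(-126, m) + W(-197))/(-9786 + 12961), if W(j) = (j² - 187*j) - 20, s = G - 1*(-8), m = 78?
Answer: 24657337/1035050 ≈ 23.822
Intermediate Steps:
G = 1/326 (G = -1/(2*(-98 - 65)) = -½/(-163) = -½*(-1/163) = 1/326 ≈ 0.0030675)
s = 2609/326 (s = 1/326 - 1*(-8) = 1/326 + 8 = 2609/326 ≈ 8.0031)
A(J, z) = 2609/326
W(j) = -20 + j² - 187*j
(A(-126, m) + W(-197))/(-9786 + 12961) = (2609/326 + (-20 + (-197)² - 187*(-197)))/(-9786 + 12961) = (2609/326 + (-20 + 38809 + 36839))/3175 = (2609/326 + 75628)*(1/3175) = (24657337/326)*(1/3175) = 24657337/1035050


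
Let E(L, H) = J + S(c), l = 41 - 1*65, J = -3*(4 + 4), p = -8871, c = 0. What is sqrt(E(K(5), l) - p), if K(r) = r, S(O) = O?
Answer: 3*sqrt(983) ≈ 94.058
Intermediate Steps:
J = -24 (J = -3*8 = -24)
l = -24 (l = 41 - 65 = -24)
E(L, H) = -24 (E(L, H) = -24 + 0 = -24)
sqrt(E(K(5), l) - p) = sqrt(-24 - 1*(-8871)) = sqrt(-24 + 8871) = sqrt(8847) = 3*sqrt(983)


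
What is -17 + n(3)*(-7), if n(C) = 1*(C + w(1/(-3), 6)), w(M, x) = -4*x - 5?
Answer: 165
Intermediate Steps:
w(M, x) = -5 - 4*x
n(C) = -29 + C (n(C) = 1*(C + (-5 - 4*6)) = 1*(C + (-5 - 24)) = 1*(C - 29) = 1*(-29 + C) = -29 + C)
-17 + n(3)*(-7) = -17 + (-29 + 3)*(-7) = -17 - 26*(-7) = -17 + 182 = 165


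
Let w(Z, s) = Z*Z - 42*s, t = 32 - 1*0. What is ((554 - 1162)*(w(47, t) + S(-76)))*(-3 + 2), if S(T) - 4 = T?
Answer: 482144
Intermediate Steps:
t = 32 (t = 32 + 0 = 32)
S(T) = 4 + T
w(Z, s) = Z² - 42*s
((554 - 1162)*(w(47, t) + S(-76)))*(-3 + 2) = ((554 - 1162)*((47² - 42*32) + (4 - 76)))*(-3 + 2) = -608*((2209 - 1344) - 72)*(-1) = -608*(865 - 72)*(-1) = -608*793*(-1) = -482144*(-1) = 482144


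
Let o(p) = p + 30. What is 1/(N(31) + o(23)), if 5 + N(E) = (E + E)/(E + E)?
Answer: 1/49 ≈ 0.020408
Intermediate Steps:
o(p) = 30 + p
N(E) = -4 (N(E) = -5 + (E + E)/(E + E) = -5 + (2*E)/((2*E)) = -5 + (2*E)*(1/(2*E)) = -5 + 1 = -4)
1/(N(31) + o(23)) = 1/(-4 + (30 + 23)) = 1/(-4 + 53) = 1/49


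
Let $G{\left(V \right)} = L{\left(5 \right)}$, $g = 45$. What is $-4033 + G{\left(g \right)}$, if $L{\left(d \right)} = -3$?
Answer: $-4036$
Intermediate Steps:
$G{\left(V \right)} = -3$
$-4033 + G{\left(g \right)} = -4033 - 3 = -4036$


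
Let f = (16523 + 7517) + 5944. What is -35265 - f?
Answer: -65249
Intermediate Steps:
f = 29984 (f = 24040 + 5944 = 29984)
-35265 - f = -35265 - 1*29984 = -35265 - 29984 = -65249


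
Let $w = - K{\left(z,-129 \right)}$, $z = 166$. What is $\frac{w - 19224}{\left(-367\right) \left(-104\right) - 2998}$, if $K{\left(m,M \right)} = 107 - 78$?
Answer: $- \frac{19253}{35170} \approx -0.54743$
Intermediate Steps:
$K{\left(m,M \right)} = 29$
$w = -29$ ($w = \left(-1\right) 29 = -29$)
$\frac{w - 19224}{\left(-367\right) \left(-104\right) - 2998} = \frac{-29 - 19224}{\left(-367\right) \left(-104\right) - 2998} = - \frac{19253}{38168 - 2998} = - \frac{19253}{35170}$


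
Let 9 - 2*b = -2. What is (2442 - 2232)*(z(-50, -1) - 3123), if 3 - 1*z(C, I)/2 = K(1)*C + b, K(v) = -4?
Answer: -740880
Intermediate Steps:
b = 11/2 (b = 9/2 - ½*(-2) = 9/2 + 1 = 11/2 ≈ 5.5000)
z(C, I) = -5 + 8*C (z(C, I) = 6 - 2*(-4*C + 11/2) = 6 - 2*(11/2 - 4*C) = 6 + (-11 + 8*C) = -5 + 8*C)
(2442 - 2232)*(z(-50, -1) - 3123) = (2442 - 2232)*((-5 + 8*(-50)) - 3123) = 210*((-5 - 400) - 3123) = 210*(-405 - 3123) = 210*(-3528) = -740880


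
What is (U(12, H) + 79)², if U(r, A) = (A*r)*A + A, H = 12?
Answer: 3308761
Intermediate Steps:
U(r, A) = A + r*A² (U(r, A) = r*A² + A = A + r*A²)
(U(12, H) + 79)² = (12*(1 + 12*12) + 79)² = (12*(1 + 144) + 79)² = (12*145 + 79)² = (1740 + 79)² = 1819² = 3308761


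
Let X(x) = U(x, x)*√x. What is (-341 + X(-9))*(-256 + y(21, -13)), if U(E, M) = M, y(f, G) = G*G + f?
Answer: 22506 + 1782*I ≈ 22506.0 + 1782.0*I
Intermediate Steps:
y(f, G) = f + G² (y(f, G) = G² + f = f + G²)
X(x) = x^(3/2) (X(x) = x*√x = x^(3/2))
(-341 + X(-9))*(-256 + y(21, -13)) = (-341 + (-9)^(3/2))*(-256 + (21 + (-13)²)) = (-341 - 27*I)*(-256 + (21 + 169)) = (-341 - 27*I)*(-256 + 190) = (-341 - 27*I)*(-66) = 22506 + 1782*I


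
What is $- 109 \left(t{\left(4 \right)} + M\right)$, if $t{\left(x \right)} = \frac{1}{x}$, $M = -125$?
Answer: $\frac{54391}{4} \approx 13598.0$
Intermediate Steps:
$- 109 \left(t{\left(4 \right)} + M\right) = - 109 \left(\frac{1}{4} - 125\right) = \left(-109\right) \left(- \frac{499}{4}\right) = \frac{54391}{4}$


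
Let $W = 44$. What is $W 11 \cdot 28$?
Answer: $13552$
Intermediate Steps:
$W 11 \cdot 28 = 44 \cdot 11 \cdot 28 = 484 \cdot 28 = 13552$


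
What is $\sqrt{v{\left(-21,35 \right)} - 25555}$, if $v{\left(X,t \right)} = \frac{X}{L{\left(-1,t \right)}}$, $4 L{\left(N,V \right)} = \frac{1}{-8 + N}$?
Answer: $i \sqrt{24799} \approx 157.48 i$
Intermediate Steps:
$L{\left(N,V \right)} = \frac{1}{4 \left(-8 + N\right)}$
$v{\left(X,t \right)} = - 36 X$ ($v{\left(X,t \right)} = \frac{X}{\frac{1}{4} \frac{1}{-8 - 1}} = \frac{X}{\frac{1}{4} \frac{1}{-9}} = \frac{X}{\frac{1}{4} \left(- \frac{1}{9}\right)} = \frac{X}{- \frac{1}{36}} = X \left(-36\right) = - 36 X$)
$\sqrt{v{\left(-21,35 \right)} - 25555} = \sqrt{\left(-36\right) \left(-21\right) - 25555} = \sqrt{756 - 25555} = \sqrt{-24799} = i \sqrt{24799}$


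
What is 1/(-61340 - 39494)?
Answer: -1/100834 ≈ -9.9173e-6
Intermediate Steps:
1/(-61340 - 39494) = 1/(-100834) = -1/100834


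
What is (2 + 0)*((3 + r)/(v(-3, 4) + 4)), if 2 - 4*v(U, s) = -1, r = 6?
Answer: 72/19 ≈ 3.7895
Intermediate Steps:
v(U, s) = 3/4 (v(U, s) = 1/2 - 1/4*(-1) = 1/2 + 1/4 = 3/4)
(2 + 0)*((3 + r)/(v(-3, 4) + 4)) = (2 + 0)*((3 + 6)/(3/4 + 4)) = 2*(9/(19/4)) = 2*(9*(4/19)) = 2*(36/19) = 72/19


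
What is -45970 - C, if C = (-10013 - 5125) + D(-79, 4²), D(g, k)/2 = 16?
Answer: -30864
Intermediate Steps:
D(g, k) = 32 (D(g, k) = 2*16 = 32)
C = -15106 (C = (-10013 - 5125) + 32 = -15138 + 32 = -15106)
-45970 - C = -45970 - 1*(-15106) = -45970 + 15106 = -30864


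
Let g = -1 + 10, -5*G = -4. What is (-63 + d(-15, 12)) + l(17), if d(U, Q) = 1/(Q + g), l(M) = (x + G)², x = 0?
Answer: -32714/525 ≈ -62.312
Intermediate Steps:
G = ⅘ (G = -⅕*(-4) = ⅘ ≈ 0.80000)
l(M) = 16/25 (l(M) = (0 + ⅘)² = (⅘)² = 16/25)
g = 9
d(U, Q) = 1/(9 + Q) (d(U, Q) = 1/(Q + 9) = 1/(9 + Q))
(-63 + d(-15, 12)) + l(17) = (-63 + 1/(9 + 12)) + 16/25 = (-63 + 1/21) + 16/25 = -1322/21 + 16/25 = -32714/525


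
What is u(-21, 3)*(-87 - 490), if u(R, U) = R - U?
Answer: 13848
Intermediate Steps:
u(-21, 3)*(-87 - 490) = (-21 - 1*3)*(-87 - 490) = (-21 - 3)*(-577) = -24*(-577) = 13848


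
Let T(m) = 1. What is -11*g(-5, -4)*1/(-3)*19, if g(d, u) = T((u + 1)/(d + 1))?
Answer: 209/3 ≈ 69.667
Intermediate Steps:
g(d, u) = 1
-11*g(-5, -4)*1/(-3)*19 = -11*1/(-3)*19 = -11*1*(-1/3)*19 = -11*(-1)/3*19 = -11*(-1/3)*19 = (11/3)*19 = 209/3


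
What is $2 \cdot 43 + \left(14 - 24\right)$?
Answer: $76$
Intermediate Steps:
$2 \cdot 43 + \left(14 - 24\right) = 86 - 10 = 76$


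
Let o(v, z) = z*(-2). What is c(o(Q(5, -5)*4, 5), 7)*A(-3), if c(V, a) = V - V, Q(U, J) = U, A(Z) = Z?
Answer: 0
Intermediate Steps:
o(v, z) = -2*z
c(V, a) = 0
c(o(Q(5, -5)*4, 5), 7)*A(-3) = 0*(-3) = 0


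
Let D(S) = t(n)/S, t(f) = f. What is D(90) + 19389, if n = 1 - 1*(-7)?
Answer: 872509/45 ≈ 19389.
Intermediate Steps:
n = 8 (n = 1 + 7 = 8)
D(S) = 8/S
D(90) + 19389 = 8/90 + 19389 = 8*(1/90) + 19389 = 4/45 + 19389 = 872509/45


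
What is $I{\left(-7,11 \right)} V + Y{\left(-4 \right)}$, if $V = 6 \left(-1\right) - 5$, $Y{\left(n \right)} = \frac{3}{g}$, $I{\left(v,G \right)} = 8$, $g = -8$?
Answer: $- \frac{707}{8} \approx -88.375$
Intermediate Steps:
$Y{\left(n \right)} = - \frac{3}{8}$ ($Y{\left(n \right)} = \frac{3}{-8} = 3 \left(- \frac{1}{8}\right) = - \frac{3}{8}$)
$V = -11$ ($V = -6 - 5 = -11$)
$I{\left(-7,11 \right)} V + Y{\left(-4 \right)} = 8 \left(-11\right) - \frac{3}{8} = -88 - \frac{3}{8} = - \frac{707}{8}$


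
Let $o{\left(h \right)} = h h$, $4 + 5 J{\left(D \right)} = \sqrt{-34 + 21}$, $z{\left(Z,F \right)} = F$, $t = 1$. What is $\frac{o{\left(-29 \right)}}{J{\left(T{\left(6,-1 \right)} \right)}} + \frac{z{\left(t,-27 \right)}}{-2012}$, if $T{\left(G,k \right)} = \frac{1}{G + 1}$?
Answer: $\frac{- 8460352 i + 27 \sqrt{13}}{2012 \left(\sqrt{13} + 4 i\right)} \approx -579.99 - 522.8 i$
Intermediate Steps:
$T{\left(G,k \right)} = \frac{1}{1 + G}$
$J{\left(D \right)} = - \frac{4}{5} + \frac{i \sqrt{13}}{5}$ ($J{\left(D \right)} = - \frac{4}{5} + \frac{\sqrt{-34 + 21}}{5} = - \frac{4}{5} + \frac{\sqrt{-13}}{5} = - \frac{4}{5} + \frac{i \sqrt{13}}{5}$)
$o{\left(h \right)} = h^{2}$
$\frac{o{\left(-29 \right)}}{J{\left(T{\left(6,-1 \right)} \right)}} + \frac{z{\left(t,-27 \right)}}{-2012} = \frac{\left(-29\right)^{2}}{- \frac{4}{5} + \frac{i \sqrt{13}}{5}} - \frac{27}{-2012} = \frac{841}{- \frac{4}{5} + \frac{i \sqrt{13}}{5}} - - \frac{27}{2012} = \frac{841}{- \frac{4}{5} + \frac{i \sqrt{13}}{5}} + \frac{27}{2012} = \frac{27}{2012} + \frac{841}{- \frac{4}{5} + \frac{i \sqrt{13}}{5}}$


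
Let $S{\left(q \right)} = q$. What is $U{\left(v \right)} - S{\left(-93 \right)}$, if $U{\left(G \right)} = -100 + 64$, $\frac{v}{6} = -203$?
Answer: $57$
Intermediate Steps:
$v = -1218$ ($v = 6 \left(-203\right) = -1218$)
$U{\left(G \right)} = -36$
$U{\left(v \right)} - S{\left(-93 \right)} = -36 - -93 = -36 + 93 = 57$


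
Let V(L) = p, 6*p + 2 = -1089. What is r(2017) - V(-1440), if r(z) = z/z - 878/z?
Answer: 2207381/12102 ≈ 182.40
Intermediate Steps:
r(z) = 1 - 878/z
p = -1091/6 (p = -1/3 + (1/6)*(-1089) = -1/3 - 363/2 = -1091/6 ≈ -181.83)
V(L) = -1091/6
r(2017) - V(-1440) = (-878 + 2017)/2017 - 1*(-1091/6) = (1/2017)*1139 + 1091/6 = 1139/2017 + 1091/6 = 2207381/12102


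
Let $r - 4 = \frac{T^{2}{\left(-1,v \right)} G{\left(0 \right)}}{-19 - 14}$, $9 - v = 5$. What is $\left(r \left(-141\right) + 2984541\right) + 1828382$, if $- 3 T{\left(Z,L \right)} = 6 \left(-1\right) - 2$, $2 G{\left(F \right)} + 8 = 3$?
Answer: $\frac{476416021}{99} \approx 4.8123 \cdot 10^{6}$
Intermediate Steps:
$v = 4$ ($v = 9 - 5 = 4$)
$G{\left(F \right)} = - \frac{5}{2}$ ($G{\left(F \right)} = -4 + \frac{1}{2} \cdot 3 = -4 + \frac{3}{2} = - \frac{5}{2}$)
$T{\left(Z,L \right)} = \frac{8}{3}$ ($T{\left(Z,L \right)} = - \frac{6 \left(-1\right) - 2}{3} = - \frac{-6 - 2}{3} = \left(- \frac{1}{3}\right) \left(-8\right) = \frac{8}{3}$)
$r = \frac{1348}{297}$ ($r = 4 + \frac{\left(\frac{8}{3}\right)^{2} \left(- \frac{5}{2}\right)}{-19 - 14} = 4 + \frac{\frac{64}{9} \left(- \frac{5}{2}\right)}{-33} = 4 - - \frac{160}{297} = 4 + \frac{160}{297} = \frac{1348}{297} \approx 4.5387$)
$\left(r \left(-141\right) + 2984541\right) + 1828382 = \left(\frac{1348}{297} \left(-141\right) + 2984541\right) + 1828382 = \left(- \frac{63356}{99} + 2984541\right) + 1828382 = \frac{295406203}{99} + 1828382 = \frac{476416021}{99}$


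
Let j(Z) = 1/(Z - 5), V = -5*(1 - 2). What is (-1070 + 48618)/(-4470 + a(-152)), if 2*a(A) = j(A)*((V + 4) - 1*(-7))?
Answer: -3732518/350899 ≈ -10.637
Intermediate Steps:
V = 5 (V = -5*(-1) = 5)
j(Z) = 1/(-5 + Z)
a(A) = 8/(-5 + A) (a(A) = (((5 + 4) - 1*(-7))/(-5 + A))/2 = ((9 + 7)/(-5 + A))/2 = (16/(-5 + A))/2 = 8/(-5 + A))
(-1070 + 48618)/(-4470 + a(-152)) = (-1070 + 48618)/(-4470 + 8/(-5 - 152)) = 47548/(-4470 + 8/(-157)) = 47548/(-4470 + 8*(-1/157)) = 47548/(-4470 - 8/157) = 47548/(-701798/157) = 47548*(-157/701798) = -3732518/350899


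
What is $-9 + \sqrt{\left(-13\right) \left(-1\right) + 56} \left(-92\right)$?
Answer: $-9 - 92 \sqrt{69} \approx -773.21$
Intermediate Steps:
$-9 + \sqrt{\left(-13\right) \left(-1\right) + 56} \left(-92\right) = -9 + \sqrt{13 + 56} \left(-92\right) = -9 + \sqrt{69} \left(-92\right) = -9 - 92 \sqrt{69}$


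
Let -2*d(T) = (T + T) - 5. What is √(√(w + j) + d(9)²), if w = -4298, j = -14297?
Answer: √(169 + 4*I*√18595)/2 ≈ 9.6179 + 7.089*I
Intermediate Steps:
d(T) = 5/2 - T (d(T) = -((T + T) - 5)/2 = -(2*T - 5)/2 = -(-5 + 2*T)/2 = 5/2 - T)
√(√(w + j) + d(9)²) = √(√(-4298 - 14297) + (5/2 - 1*9)²) = √(√(-18595) + (5/2 - 9)²) = √(I*√18595 + (-13/2)²) = √(I*√18595 + 169/4) = √(169/4 + I*√18595)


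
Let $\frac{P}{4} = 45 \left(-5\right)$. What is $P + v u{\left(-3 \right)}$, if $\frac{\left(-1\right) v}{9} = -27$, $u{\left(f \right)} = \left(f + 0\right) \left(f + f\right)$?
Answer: $3474$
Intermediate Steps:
$u{\left(f \right)} = 2 f^{2}$ ($u{\left(f \right)} = f 2 f = 2 f^{2}$)
$P = -900$ ($P = 4 \cdot 45 \left(-5\right) = 4 \left(-225\right) = -900$)
$v = 243$ ($v = \left(-9\right) \left(-27\right) = 243$)
$P + v u{\left(-3 \right)} = -900 + 243 \cdot 2 \left(-3\right)^{2} = -900 + 243 \cdot 2 \cdot 9 = -900 + 243 \cdot 18 = -900 + 4374 = 3474$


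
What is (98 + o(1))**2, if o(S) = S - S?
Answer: 9604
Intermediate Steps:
o(S) = 0
(98 + o(1))**2 = (98 + 0)**2 = 98**2 = 9604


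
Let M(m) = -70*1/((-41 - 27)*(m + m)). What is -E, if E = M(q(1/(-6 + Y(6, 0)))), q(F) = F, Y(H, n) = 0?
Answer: 105/34 ≈ 3.0882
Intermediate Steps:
M(m) = 35/(68*m) (M(m) = -70*(-1/(136*m)) = -(-35)/(68*m) = 35/(68*m))
E = -105/34 (E = 35/(68*(1/(-6 + 0))) = 35/(68*(1/(-6))) = 35/(68*(-1/6)) = (35/68)*(-6) = -105/34 ≈ -3.0882)
-E = -1*(-105/34) = 105/34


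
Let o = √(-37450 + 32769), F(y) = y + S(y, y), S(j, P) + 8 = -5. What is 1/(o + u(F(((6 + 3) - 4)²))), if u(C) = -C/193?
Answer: -2316/174362713 - 37249*I*√4681/174362713 ≈ -1.3283e-5 - 0.014616*I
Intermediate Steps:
S(j, P) = -13 (S(j, P) = -8 - 5 = -13)
F(y) = -13 + y (F(y) = y - 13 = -13 + y)
u(C) = -C/193
o = I*√4681 (o = √(-4681) = I*√4681 ≈ 68.418*I)
1/(o + u(F(((6 + 3) - 4)²))) = 1/(I*√4681 - (-13 + ((6 + 3) - 4)²)/193) = 1/(I*√4681 - (-13 + (9 - 4)²)/193) = 1/(I*√4681 - (-13 + 5²)/193) = 1/(I*√4681 - (-13 + 25)/193) = 1/(I*√4681 - 1/193*12) = 1/(I*√4681 - 12/193) = 1/(-12/193 + I*√4681)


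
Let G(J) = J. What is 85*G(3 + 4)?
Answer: 595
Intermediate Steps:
85*G(3 + 4) = 85*(3 + 4) = 85*7 = 595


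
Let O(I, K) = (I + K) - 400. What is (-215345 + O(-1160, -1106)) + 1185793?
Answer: 967782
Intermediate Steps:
O(I, K) = -400 + I + K
(-215345 + O(-1160, -1106)) + 1185793 = (-215345 + (-400 - 1160 - 1106)) + 1185793 = (-215345 - 2666) + 1185793 = -218011 + 1185793 = 967782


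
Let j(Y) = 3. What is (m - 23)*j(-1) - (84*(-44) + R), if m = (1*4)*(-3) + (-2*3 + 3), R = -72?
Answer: 3654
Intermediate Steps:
m = -15 (m = 4*(-3) + (-6 + 3) = -12 - 3 = -15)
(m - 23)*j(-1) - (84*(-44) + R) = (-15 - 23)*3 - (84*(-44) - 72) = -38*3 - (-3696 - 72) = -114 - 1*(-3768) = -114 + 3768 = 3654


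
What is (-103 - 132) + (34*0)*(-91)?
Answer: -235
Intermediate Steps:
(-103 - 132) + (34*0)*(-91) = -235 + 0*(-91) = -235 + 0 = -235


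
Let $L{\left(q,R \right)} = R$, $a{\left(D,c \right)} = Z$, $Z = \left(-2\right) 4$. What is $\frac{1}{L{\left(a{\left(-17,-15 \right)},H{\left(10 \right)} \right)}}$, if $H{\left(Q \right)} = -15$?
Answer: $- \frac{1}{15} \approx -0.066667$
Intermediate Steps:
$Z = -8$
$a{\left(D,c \right)} = -8$
$\frac{1}{L{\left(a{\left(-17,-15 \right)},H{\left(10 \right)} \right)}} = \frac{1}{-15} = - \frac{1}{15}$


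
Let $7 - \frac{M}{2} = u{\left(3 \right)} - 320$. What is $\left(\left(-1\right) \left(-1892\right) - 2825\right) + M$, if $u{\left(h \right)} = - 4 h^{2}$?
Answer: $-207$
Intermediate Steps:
$M = 726$ ($M = 14 - 2 \left(- 4 \cdot 3^{2} - 320\right) = 14 - 2 \left(\left(-4\right) 9 - 320\right) = 14 - 2 \left(-36 - 320\right) = 14 - -712 = 14 + 712 = 726$)
$\left(\left(-1\right) \left(-1892\right) - 2825\right) + M = \left(\left(-1\right) \left(-1892\right) - 2825\right) + 726 = \left(1892 - 2825\right) + 726 = -933 + 726 = -207$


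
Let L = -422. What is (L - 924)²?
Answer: 1811716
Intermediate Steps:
(L - 924)² = (-422 - 924)² = (-1346)² = 1811716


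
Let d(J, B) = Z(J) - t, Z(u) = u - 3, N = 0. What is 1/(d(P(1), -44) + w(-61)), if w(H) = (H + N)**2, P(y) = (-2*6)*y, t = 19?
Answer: 1/3687 ≈ 0.00027122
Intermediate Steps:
P(y) = -12*y
Z(u) = -3 + u
w(H) = H**2 (w(H) = (H + 0)**2 = H**2)
d(J, B) = -22 + J (d(J, B) = (-3 + J) - 1*19 = (-3 + J) - 19 = -22 + J)
1/(d(P(1), -44) + w(-61)) = 1/((-22 - 12*1) + (-61)**2) = 1/((-22 - 12) + 3721) = 1/(-34 + 3721) = 1/3687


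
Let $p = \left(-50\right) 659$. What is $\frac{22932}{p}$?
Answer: $- \frac{11466}{16475} \approx -0.69596$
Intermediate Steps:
$p = -32950$
$\frac{22932}{p} = \frac{22932}{-32950} = 22932 \left(- \frac{1}{32950}\right) = - \frac{11466}{16475}$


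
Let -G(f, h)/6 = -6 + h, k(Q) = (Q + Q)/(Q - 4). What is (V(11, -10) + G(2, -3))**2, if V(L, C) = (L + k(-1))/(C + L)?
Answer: 106929/25 ≈ 4277.2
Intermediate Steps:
k(Q) = 2*Q/(-4 + Q) (k(Q) = (2*Q)/(-4 + Q) = 2*Q/(-4 + Q))
G(f, h) = 36 - 6*h (G(f, h) = -6*(-6 + h) = 36 - 6*h)
V(L, C) = (2/5 + L)/(C + L) (V(L, C) = (L + 2*(-1)/(-4 - 1))/(C + L) = (L + 2*(-1)/(-5))/(C + L) = (L + 2*(-1)*(-1/5))/(C + L) = (L + 2/5)/(C + L) = (2/5 + L)/(C + L))
(V(11, -10) + G(2, -3))**2 = ((2/5 + 11)/(-10 + 11) + (36 - 6*(-3)))**2 = ((57/5)/1 + (36 + 18))**2 = (1*(57/5) + 54)**2 = (57/5 + 54)**2 = (327/5)**2 = 106929/25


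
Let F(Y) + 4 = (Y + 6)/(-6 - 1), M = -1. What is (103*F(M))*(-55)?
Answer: 186945/7 ≈ 26706.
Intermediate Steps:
F(Y) = -34/7 - Y/7 (F(Y) = -4 + (Y + 6)/(-6 - 1) = -4 + (6 + Y)/(-7) = -4 + (6 + Y)*(-⅐) = -4 + (-6/7 - Y/7) = -34/7 - Y/7)
(103*F(M))*(-55) = (103*(-34/7 - ⅐*(-1)))*(-55) = (103*(-34/7 + ⅐))*(-55) = (103*(-33/7))*(-55) = -3399/7*(-55) = 186945/7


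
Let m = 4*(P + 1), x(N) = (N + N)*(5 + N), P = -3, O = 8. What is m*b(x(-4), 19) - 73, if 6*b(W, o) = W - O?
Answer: -155/3 ≈ -51.667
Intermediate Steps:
x(N) = 2*N*(5 + N) (x(N) = (2*N)*(5 + N) = 2*N*(5 + N))
m = -8 (m = 4*(-3 + 1) = 4*(-2) = -8)
b(W, o) = -4/3 + W/6 (b(W, o) = (W - 1*8)/6 = (W - 8)/6 = (-8 + W)/6 = -4/3 + W/6)
m*b(x(-4), 19) - 73 = -8*(-4/3 + (2*(-4)*(5 - 4))/6) - 73 = -8*(-4/3 + (2*(-4)*1)/6) - 73 = -8*(-4/3 + (⅙)*(-8)) - 73 = -8*(-4/3 - 4/3) - 73 = -8*(-8/3) - 73 = 64/3 - 73 = -155/3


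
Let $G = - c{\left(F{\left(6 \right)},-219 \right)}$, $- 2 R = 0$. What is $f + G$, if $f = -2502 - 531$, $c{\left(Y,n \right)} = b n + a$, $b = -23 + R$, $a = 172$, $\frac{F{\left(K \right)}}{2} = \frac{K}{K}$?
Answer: $-8242$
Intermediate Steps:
$R = 0$ ($R = \left(- \frac{1}{2}\right) 0 = 0$)
$F{\left(K \right)} = 2$ ($F{\left(K \right)} = 2 \frac{K}{K} = 2 \cdot 1 = 2$)
$b = -23$ ($b = -23 + 0 = -23$)
$c{\left(Y,n \right)} = 172 - 23 n$ ($c{\left(Y,n \right)} = - 23 n + 172 = 172 - 23 n$)
$f = -3033$
$G = -5209$ ($G = - (172 - -5037) = - (172 + 5037) = \left(-1\right) 5209 = -5209$)
$f + G = -3033 - 5209 = -8242$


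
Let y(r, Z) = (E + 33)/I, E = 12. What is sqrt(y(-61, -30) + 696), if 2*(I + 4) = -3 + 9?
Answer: sqrt(651) ≈ 25.515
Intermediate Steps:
I = -1 (I = -4 + (-3 + 9)/2 = -4 + (1/2)*6 = -4 + 3 = -1)
y(r, Z) = -45 (y(r, Z) = (12 + 33)/(-1) = 45*(-1) = -45)
sqrt(y(-61, -30) + 696) = sqrt(-45 + 696) = sqrt(651)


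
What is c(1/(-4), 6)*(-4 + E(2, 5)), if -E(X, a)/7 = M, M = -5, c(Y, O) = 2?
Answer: 62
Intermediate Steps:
E(X, a) = 35 (E(X, a) = -7*(-5) = 35)
c(1/(-4), 6)*(-4 + E(2, 5)) = 2*(-4 + 35) = 2*31 = 62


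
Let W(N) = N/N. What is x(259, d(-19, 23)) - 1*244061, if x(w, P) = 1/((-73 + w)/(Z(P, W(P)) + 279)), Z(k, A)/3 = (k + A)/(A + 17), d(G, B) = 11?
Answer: -45395065/186 ≈ -2.4406e+5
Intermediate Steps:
W(N) = 1
Z(k, A) = 3*(A + k)/(17 + A) (Z(k, A) = 3*((k + A)/(A + 17)) = 3*((A + k)/(17 + A)) = 3*(A + k)/(17 + A))
x(w, P) = (1675/6 + P/6)/(-73 + w) (x(w, P) = 1/((-73 + w)/(3*(1 + P)/(17 + 1) + 279)) = 1/((-73 + w)/(3*(1 + P)/18 + 279)) = 1/((-73 + w)/(3*(1/18)*(1 + P) + 279)) = 1/((-73 + w)/((⅙ + P/6) + 279)) = 1/((-73 + w)/(1675/6 + P/6)) = (1675/6 + P/6)/(-73 + w))
x(259, d(-19, 23)) - 1*244061 = (1675 + 11)/(6*(-73 + 259)) - 1*244061 = (⅙)*1686/186 - 244061 = (⅙)*(1/186)*1686 - 244061 = 281/186 - 244061 = -45395065/186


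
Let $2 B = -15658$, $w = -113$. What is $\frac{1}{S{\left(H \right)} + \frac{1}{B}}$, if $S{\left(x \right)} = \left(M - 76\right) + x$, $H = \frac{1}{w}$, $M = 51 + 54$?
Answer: $\frac{884677}{25647691} \approx 0.034493$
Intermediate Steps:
$B = -7829$ ($B = \frac{1}{2} \left(-15658\right) = -7829$)
$M = 105$
$H = - \frac{1}{113}$ ($H = \frac{1}{-113} = - \frac{1}{113} \approx -0.0088496$)
$S{\left(x \right)} = 29 + x$ ($S{\left(x \right)} = \left(105 - 76\right) + x = 29 + x$)
$\frac{1}{S{\left(H \right)} + \frac{1}{B}} = \frac{1}{\left(29 - \frac{1}{113}\right) + \frac{1}{-7829}} = \frac{1}{\frac{3276}{113} - \frac{1}{7829}} = \frac{1}{\frac{25647691}{884677}} = \frac{884677}{25647691}$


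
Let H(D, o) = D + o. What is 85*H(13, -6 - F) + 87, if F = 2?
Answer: 512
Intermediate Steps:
85*H(13, -6 - F) + 87 = 85*(13 + (-6 - 1*2)) + 87 = 85*(13 + (-6 - 2)) + 87 = 85*(13 - 8) + 87 = 85*5 + 87 = 425 + 87 = 512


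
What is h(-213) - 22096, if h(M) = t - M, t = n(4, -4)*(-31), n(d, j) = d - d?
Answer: -21883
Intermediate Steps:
n(d, j) = 0
t = 0 (t = 0*(-31) = 0)
h(M) = -M (h(M) = 0 - M = -M)
h(-213) - 22096 = -1*(-213) - 22096 = 213 - 22096 = -21883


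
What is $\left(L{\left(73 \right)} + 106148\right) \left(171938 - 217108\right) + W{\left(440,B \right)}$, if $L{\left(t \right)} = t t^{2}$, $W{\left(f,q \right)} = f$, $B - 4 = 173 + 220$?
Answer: $-22366602610$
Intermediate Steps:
$B = 397$ ($B = 4 + \left(173 + 220\right) = 4 + 393 = 397$)
$L{\left(t \right)} = t^{3}$
$\left(L{\left(73 \right)} + 106148\right) \left(171938 - 217108\right) + W{\left(440,B \right)} = \left(73^{3} + 106148\right) \left(171938 - 217108\right) + 440 = \left(389017 + 106148\right) \left(-45170\right) + 440 = 495165 \left(-45170\right) + 440 = -22366603050 + 440 = -22366602610$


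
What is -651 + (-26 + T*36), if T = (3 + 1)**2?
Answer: -101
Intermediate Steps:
T = 16 (T = 4**2 = 16)
-651 + (-26 + T*36) = -651 + (-26 + 16*36) = -651 + (-26 + 576) = -651 + 550 = -101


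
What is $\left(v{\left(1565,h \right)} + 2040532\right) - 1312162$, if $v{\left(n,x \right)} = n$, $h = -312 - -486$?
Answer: $729935$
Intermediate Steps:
$h = 174$ ($h = -312 + 486 = 174$)
$\left(v{\left(1565,h \right)} + 2040532\right) - 1312162 = \left(1565 + 2040532\right) - 1312162 = 2042097 - 1312162 = 729935$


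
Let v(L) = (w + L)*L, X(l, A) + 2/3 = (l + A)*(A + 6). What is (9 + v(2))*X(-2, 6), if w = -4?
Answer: 710/3 ≈ 236.67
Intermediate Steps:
X(l, A) = -2/3 + (6 + A)*(A + l) (X(l, A) = -2/3 + (l + A)*(A + 6) = -2/3 + (A + l)*(6 + A) = -2/3 + (6 + A)*(A + l))
v(L) = L*(-4 + L) (v(L) = (-4 + L)*L = L*(-4 + L))
(9 + v(2))*X(-2, 6) = (9 + 2*(-4 + 2))*(-2/3 + 6**2 + 6*6 + 6*(-2) + 6*(-2)) = (9 + 2*(-2))*(-2/3 + 36 + 36 - 12 - 12) = (9 - 4)*(142/3) = 5*(142/3) = 710/3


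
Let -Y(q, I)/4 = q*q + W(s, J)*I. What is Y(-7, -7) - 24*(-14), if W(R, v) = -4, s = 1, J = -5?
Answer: 28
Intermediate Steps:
Y(q, I) = -4*q² + 16*I (Y(q, I) = -4*(q*q - 4*I) = -4*(q² - 4*I) = -4*q² + 16*I)
Y(-7, -7) - 24*(-14) = (-4*(-7)² + 16*(-7)) - 24*(-14) = (-4*49 - 112) + 336 = (-196 - 112) + 336 = -308 + 336 = 28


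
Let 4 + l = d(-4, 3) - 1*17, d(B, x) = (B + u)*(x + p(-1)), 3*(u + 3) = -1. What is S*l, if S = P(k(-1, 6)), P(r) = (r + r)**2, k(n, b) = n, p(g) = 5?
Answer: -956/3 ≈ -318.67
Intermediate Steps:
u = -10/3 (u = -3 + (1/3)*(-1) = -3 - 1/3 = -10/3 ≈ -3.3333)
d(B, x) = (5 + x)*(-10/3 + B) (d(B, x) = (B - 10/3)*(x + 5) = (-10/3 + B)*(5 + x) = (5 + x)*(-10/3 + B))
P(r) = 4*r**2 (P(r) = (2*r)**2 = 4*r**2)
S = 4 (S = 4*(-1)**2 = 4*1 = 4)
l = -239/3 (l = -4 + ((-50/3 + 5*(-4) - 10/3*3 - 4*3) - 1*17) = -4 + ((-50/3 - 20 - 10 - 12) - 17) = -4 + (-176/3 - 17) = -4 - 227/3 = -239/3 ≈ -79.667)
S*l = 4*(-239/3) = -956/3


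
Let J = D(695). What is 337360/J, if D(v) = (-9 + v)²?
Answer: 84340/117649 ≈ 0.71688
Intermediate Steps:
J = 470596 (J = (-9 + 695)² = 686² = 470596)
337360/J = 337360/470596 = 337360*(1/470596) = 84340/117649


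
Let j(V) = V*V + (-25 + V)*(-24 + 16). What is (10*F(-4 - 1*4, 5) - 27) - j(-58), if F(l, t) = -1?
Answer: -4065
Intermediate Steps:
j(V) = 200 + V² - 8*V (j(V) = V² + (-25 + V)*(-8) = V² + (200 - 8*V) = 200 + V² - 8*V)
(10*F(-4 - 1*4, 5) - 27) - j(-58) = (10*(-1) - 27) - (200 + (-58)² - 8*(-58)) = (-10 - 27) - (200 + 3364 + 464) = -37 - 1*4028 = -37 - 4028 = -4065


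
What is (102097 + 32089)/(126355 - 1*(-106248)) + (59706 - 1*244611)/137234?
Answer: -24594576191/31921040102 ≈ -0.77048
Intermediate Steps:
(102097 + 32089)/(126355 - 1*(-106248)) + (59706 - 1*244611)/137234 = 134186/(126355 + 106248) + (59706 - 244611)*(1/137234) = 134186/232603 - 184905*1/137234 = 134186*(1/232603) - 184905/137234 = 134186/232603 - 184905/137234 = -24594576191/31921040102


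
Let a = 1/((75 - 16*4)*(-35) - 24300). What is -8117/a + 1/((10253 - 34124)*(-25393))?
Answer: 121454414012167936/606156303 ≈ 2.0037e+8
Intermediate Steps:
a = -1/24685 (a = 1/((75 - 64)*(-35) - 24300) = 1/(11*(-35) - 24300) = 1/(-385 - 24300) = 1/(-24685) = -1/24685 ≈ -4.0510e-5)
-8117/a + 1/((10253 - 34124)*(-25393)) = -8117/(-1/24685) + 1/((10253 - 34124)*(-25393)) = -8117*(-24685) - 1/25393/(-23871) = 200368145 - 1/23871*(-1/25393) = 200368145 + 1/606156303 = 121454414012167936/606156303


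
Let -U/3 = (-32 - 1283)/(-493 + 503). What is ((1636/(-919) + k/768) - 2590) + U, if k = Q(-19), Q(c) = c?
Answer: -1550840245/705792 ≈ -2197.3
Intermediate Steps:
k = -19
U = 789/2 (U = -3*(-32 - 1283)/(-493 + 503) = -(-3945)/10 = -3*(-263/2) = 789/2 ≈ 394.50)
((1636/(-919) + k/768) - 2590) + U = ((1636/(-919) - 19/768) - 2590) + 789/2 = ((1636*(-1/919) - 19*1/768) - 2590) + 789/2 = ((-1636/919 - 19/768) - 2590) + 789/2 = (-1273909/705792 - 2590) + 789/2 = -1829275189/705792 + 789/2 = -1550840245/705792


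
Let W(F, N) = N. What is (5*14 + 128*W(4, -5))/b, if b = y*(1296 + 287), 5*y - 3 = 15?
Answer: -475/4749 ≈ -0.10002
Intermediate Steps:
y = 18/5 (y = ⅗ + (⅕)*15 = ⅗ + 3 = 18/5 ≈ 3.6000)
b = 28494/5 (b = 18*(1296 + 287)/5 = (18/5)*1583 = 28494/5 ≈ 5698.8)
(5*14 + 128*W(4, -5))/b = (5*14 + 128*(-5))/(28494/5) = (70 - 640)*(5/28494) = -570*5/28494 = -475/4749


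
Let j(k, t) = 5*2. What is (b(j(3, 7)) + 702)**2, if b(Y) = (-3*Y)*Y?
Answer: 161604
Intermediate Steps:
j(k, t) = 10
b(Y) = -3*Y**2
(b(j(3, 7)) + 702)**2 = (-3*10**2 + 702)**2 = (-3*100 + 702)**2 = (-300 + 702)**2 = 402**2 = 161604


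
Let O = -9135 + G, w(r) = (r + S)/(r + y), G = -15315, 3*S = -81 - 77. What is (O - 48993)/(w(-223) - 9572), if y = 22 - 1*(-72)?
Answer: 28422441/3703537 ≈ 7.6744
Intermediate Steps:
S = -158/3 (S = (-81 - 77)/3 = (⅓)*(-158) = -158/3 ≈ -52.667)
y = 94 (y = 22 + 72 = 94)
w(r) = (-158/3 + r)/(94 + r) (w(r) = (r - 158/3)/(r + 94) = (-158/3 + r)/(94 + r))
O = -24450 (O = -9135 - 15315 = -24450)
(O - 48993)/(w(-223) - 9572) = (-24450 - 48993)/((-158/3 - 223)/(94 - 223) - 9572) = -73443/(-827/3/(-129) - 9572) = -73443/(-1/129*(-827/3) - 9572) = -73443/(827/387 - 9572) = -73443/(-3703537/387) = -73443*(-387/3703537) = 28422441/3703537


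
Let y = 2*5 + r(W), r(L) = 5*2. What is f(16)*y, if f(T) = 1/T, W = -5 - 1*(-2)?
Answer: 5/4 ≈ 1.2500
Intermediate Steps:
W = -3 (W = -5 + 2 = -3)
r(L) = 10
y = 20 (y = 2*5 + 10 = 10 + 10 = 20)
f(16)*y = 20/16 = (1/16)*20 = 5/4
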